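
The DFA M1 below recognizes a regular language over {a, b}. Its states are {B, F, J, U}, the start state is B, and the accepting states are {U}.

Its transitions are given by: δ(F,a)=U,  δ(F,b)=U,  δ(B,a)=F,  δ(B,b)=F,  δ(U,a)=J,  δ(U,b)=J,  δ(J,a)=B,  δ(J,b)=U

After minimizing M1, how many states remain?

All states are reachable from the start state.
Start with accepting vs non-accepting: {U} | {B,F,J}.
On input a, block {B,F,J} splits into {B,J} and {F}.
Split {B,J} by δ(·,a) → {B} and {J}.
The partition is now stable with 4 blocks: {U} | {B} | {F} | {J}.

4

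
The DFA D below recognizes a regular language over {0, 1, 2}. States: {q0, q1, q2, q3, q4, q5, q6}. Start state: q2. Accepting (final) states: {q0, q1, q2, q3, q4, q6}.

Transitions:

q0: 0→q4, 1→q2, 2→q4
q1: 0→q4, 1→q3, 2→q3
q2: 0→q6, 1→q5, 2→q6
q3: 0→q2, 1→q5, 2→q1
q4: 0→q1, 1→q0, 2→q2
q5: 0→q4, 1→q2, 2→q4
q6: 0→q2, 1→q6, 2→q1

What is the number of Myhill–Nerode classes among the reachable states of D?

7

Every state is reachable, so we keep all 7.
Start with accepting vs non-accepting: {q0,q1,q2,q3,q4,q6} | {q5}.
On input 1, block {q0,q1,q2,q3,q4,q6} splits into {q0,q1,q4,q6} and {q2,q3}.
On input 0, block {q0,q1,q4,q6} splits into {q0,q1,q4} and {q6}.
Split {q0,q1,q4} by δ(·,1) → {q0,q1} and {q4}.
On input 2, block {q0,q1} splits into {q0} and {q1}.
Split {q2,q3} by δ(·,0) → {q2} and {q3}.
No further refinement is possible. Final partition (7 blocks): {q0} | {q5} | {q2} | {q6} | {q4} | {q1} | {q3}.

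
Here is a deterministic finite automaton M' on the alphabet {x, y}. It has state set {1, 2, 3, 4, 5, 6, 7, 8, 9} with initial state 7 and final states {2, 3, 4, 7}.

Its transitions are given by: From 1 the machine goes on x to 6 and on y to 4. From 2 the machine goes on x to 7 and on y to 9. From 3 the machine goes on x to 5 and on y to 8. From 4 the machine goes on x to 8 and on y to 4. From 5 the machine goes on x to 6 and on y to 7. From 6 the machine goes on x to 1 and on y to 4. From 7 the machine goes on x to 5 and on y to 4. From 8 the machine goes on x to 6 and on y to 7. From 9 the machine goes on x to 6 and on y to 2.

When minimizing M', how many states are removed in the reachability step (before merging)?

3

Starting at 7 and following transitions, the reachable set is {1, 4, 5, 6, 7, 8}. That leaves 2, 3, 9 unreachable — 3 in total.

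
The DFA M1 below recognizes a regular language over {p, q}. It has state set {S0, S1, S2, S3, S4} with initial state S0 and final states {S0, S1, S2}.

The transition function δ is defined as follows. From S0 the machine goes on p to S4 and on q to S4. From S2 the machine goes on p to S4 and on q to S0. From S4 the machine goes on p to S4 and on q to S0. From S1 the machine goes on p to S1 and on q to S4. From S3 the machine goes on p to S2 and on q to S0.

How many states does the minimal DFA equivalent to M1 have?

2

States {S1,S2,S3} cannot be reached from the start state, so discard them.
Start with accepting vs non-accepting: {S0} | {S4}.
The partition is now stable with 2 blocks: {S0} | {S4}.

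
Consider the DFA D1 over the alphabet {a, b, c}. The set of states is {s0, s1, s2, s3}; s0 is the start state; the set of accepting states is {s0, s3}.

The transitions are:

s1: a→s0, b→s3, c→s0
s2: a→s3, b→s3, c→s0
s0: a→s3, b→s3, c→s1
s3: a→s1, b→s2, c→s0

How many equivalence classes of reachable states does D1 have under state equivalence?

Start with accepting vs non-accepting: {s0,s3} | {s1,s2}.
Refine {s0,s3} on symbol a: members go to different blocks, giving {s0} and {s3}.
Split {s1,s2} by δ(·,a) → {s1} and {s2}.
No further refinement is possible. Final partition (4 blocks): {s0} | {s1} | {s3} | {s2}.

4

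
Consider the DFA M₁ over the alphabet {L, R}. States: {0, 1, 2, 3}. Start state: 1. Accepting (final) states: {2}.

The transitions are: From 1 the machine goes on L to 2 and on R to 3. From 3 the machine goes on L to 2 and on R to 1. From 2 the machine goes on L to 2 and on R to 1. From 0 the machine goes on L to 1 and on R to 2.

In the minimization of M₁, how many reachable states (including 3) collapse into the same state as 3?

2

First remove the unreachable states {0}; 3 states remain.
P0 = {2} | {1,3}.
Stable partition: {2} | {1,3} — 2 equivalence classes.
State 3 belongs to the block {1,3}, which has 2 states.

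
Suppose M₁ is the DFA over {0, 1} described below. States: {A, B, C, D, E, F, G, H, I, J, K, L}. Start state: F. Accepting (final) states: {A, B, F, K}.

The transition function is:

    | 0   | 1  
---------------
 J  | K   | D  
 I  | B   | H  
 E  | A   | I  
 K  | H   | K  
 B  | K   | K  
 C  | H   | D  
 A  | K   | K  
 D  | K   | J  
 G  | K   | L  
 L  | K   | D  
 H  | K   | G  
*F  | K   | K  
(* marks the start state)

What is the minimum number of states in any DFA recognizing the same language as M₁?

3

Reachable states from the start: {D,F,G,H,J,K,L}. Unreachable: {A,B,C,E,I} — drop them.
Initial partition by acceptance: {F,K} | {D,G,H,J,L}.
Split {F,K} by δ(·,0) → {F} and {K}.
The partition is now stable with 3 blocks: {F} | {D,G,H,J,L} | {K}.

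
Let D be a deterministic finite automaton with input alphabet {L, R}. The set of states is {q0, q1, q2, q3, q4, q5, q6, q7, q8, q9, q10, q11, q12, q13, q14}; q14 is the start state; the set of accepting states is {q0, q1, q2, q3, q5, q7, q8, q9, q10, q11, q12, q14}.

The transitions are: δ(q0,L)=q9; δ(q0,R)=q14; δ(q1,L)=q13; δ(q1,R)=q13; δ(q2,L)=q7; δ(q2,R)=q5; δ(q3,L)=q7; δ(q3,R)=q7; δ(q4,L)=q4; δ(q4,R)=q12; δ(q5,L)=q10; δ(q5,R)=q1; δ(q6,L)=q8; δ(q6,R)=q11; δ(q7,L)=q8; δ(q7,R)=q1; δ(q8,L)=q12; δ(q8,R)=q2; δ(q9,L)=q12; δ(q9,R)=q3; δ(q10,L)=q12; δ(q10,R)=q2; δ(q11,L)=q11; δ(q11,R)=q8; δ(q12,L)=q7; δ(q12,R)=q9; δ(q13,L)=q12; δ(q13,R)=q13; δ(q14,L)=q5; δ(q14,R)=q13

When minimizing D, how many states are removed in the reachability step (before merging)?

4

BFS from q14 reaches {q1, q2, q3, q5, q7, q8, q9, q10, q12, q13, q14}; the 4 state(s) q0, q4, q6, q11 are never visited.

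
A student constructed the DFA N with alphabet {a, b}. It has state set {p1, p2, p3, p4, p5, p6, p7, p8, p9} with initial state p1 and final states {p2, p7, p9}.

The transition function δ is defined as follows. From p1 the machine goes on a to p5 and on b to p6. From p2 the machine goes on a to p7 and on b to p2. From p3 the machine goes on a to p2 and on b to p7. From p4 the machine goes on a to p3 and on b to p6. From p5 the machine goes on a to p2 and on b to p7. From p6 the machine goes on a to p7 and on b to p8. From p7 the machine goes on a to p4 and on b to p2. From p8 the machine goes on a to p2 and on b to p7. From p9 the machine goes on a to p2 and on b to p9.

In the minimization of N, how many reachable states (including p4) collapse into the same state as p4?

First remove the unreachable states {p9}; 8 states remain.
Initial partition by acceptance: {p2,p7} | {p1,p3,p4,p5,p6,p8}.
Refine {p2,p7} on symbol a: members go to different blocks, giving {p2} and {p7}.
Refine {p1,p3,p4,p5,p6,p8} on symbol a: members go to different blocks, giving {p3,p5,p8} and {p1,p4} and {p6}.
Stable partition: {p2} | {p3,p5,p8} | {p7} | {p1,p4} | {p6} — 5 equivalence classes.
The equivalence class containing p4 is {p1,p4}, of size 2.

2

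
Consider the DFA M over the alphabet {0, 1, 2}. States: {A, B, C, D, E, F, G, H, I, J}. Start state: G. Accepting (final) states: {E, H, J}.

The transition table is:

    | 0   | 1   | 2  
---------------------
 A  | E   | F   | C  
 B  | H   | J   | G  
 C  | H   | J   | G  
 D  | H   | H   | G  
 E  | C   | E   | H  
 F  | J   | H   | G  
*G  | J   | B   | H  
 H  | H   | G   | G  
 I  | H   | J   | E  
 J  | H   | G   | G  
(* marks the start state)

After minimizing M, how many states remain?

First remove the unreachable states {A,C,D,E,F,I}; 4 states remain.
P0 = {H,J} | {B,G}.
On input 1, block {B,G} splits into {B} and {G}.
Stable partition: {H,J} | {B} | {G} — 3 equivalence classes.

3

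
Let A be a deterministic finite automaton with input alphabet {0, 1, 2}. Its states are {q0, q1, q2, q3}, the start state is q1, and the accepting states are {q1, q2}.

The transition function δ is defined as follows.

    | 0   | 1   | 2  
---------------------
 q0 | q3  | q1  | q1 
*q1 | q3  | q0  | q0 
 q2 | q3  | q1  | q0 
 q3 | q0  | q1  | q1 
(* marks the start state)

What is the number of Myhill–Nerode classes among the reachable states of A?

2

States {q2} cannot be reached from the start state, so discard them.
P0 = {q1} | {q0,q3}.
No further refinement is possible. Final partition (2 blocks): {q1} | {q0,q3}.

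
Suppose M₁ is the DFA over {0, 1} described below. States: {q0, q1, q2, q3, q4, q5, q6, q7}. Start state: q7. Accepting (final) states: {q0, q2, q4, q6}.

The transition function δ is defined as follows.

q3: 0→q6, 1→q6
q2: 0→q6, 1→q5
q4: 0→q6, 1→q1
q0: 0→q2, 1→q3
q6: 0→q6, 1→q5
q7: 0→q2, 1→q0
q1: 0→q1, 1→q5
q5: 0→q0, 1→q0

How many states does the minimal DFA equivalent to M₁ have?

States {q1,q4} cannot be reached from the start state, so discard them.
Initial partition by acceptance: {q0,q2,q6} | {q3,q5,q7}.
No further refinement is possible. Final partition (2 blocks): {q0,q2,q6} | {q3,q5,q7}.

2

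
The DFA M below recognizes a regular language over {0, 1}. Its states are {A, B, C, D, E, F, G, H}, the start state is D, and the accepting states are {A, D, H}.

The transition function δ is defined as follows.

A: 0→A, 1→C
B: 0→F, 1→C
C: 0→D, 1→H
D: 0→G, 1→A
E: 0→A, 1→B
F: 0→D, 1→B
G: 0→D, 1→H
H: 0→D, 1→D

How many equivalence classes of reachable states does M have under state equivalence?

4

States {B,E,F} cannot be reached from the start state, so discard them.
Initial partition by acceptance: {A,D,H} | {C,G}.
Refine {A,D,H} on symbol 0: members go to different blocks, giving {A,H} and {D}.
On input 0, block {A,H} splits into {A} and {H}.
Stable partition: {A} | {C,G} | {D} | {H} — 4 equivalence classes.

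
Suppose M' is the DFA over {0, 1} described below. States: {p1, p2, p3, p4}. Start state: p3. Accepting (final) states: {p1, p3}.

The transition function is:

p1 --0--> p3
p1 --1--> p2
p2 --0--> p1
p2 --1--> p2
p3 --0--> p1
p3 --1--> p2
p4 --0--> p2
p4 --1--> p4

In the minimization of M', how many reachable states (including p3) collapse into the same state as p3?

2

Reachable states from the start: {p1,p2,p3}. Unreachable: {p4} — drop them.
P0 = {p1,p3} | {p2}.
Stable partition: {p1,p3} | {p2} — 2 equivalence classes.
The equivalence class containing p3 is {p1,p3}, of size 2.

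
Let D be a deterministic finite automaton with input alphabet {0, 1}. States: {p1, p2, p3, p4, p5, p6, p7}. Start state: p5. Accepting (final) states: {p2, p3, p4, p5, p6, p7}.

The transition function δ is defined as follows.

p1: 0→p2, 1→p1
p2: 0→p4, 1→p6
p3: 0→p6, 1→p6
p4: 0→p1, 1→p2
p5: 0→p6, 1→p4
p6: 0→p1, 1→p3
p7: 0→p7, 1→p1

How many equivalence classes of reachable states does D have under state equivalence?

First remove the unreachable states {p7}; 6 states remain.
P0 = {p2,p3,p4,p5,p6} | {p1}.
On input 0, block {p2,p3,p4,p5,p6} splits into {p2,p3,p5} and {p4,p6}.
The partition is now stable with 3 blocks: {p2,p3,p5} | {p1} | {p4,p6}.

3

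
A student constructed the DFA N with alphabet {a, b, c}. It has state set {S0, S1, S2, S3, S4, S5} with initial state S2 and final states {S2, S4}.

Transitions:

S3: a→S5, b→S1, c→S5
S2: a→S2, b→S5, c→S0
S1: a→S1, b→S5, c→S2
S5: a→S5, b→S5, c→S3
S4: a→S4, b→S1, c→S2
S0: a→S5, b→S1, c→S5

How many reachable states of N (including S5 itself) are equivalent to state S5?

Reachable states from the start: {S0,S1,S2,S3,S5}. Unreachable: {S4} — drop them.
Initial partition by acceptance: {S2} | {S0,S1,S3,S5}.
Split {S0,S1,S3,S5} by δ(·,c) → {S0,S3,S5} and {S1}.
Refine {S0,S3,S5} on symbol b: members go to different blocks, giving {S0,S3} and {S5}.
No further refinement is possible. Final partition (4 blocks): {S2} | {S0,S3} | {S1} | {S5}.
The equivalence class containing S5 is {S5}, of size 1.

1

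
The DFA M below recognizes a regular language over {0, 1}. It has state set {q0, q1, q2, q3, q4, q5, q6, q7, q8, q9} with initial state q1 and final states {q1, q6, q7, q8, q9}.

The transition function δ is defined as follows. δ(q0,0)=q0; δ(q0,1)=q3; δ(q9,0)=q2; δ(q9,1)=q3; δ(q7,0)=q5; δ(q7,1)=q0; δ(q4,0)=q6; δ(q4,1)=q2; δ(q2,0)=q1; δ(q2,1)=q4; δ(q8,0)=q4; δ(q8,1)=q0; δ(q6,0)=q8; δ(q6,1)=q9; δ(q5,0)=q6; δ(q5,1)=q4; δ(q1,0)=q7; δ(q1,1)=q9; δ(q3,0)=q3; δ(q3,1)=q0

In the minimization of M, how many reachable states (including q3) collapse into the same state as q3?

Initial partition by acceptance: {q1,q6,q7,q8,q9} | {q0,q2,q3,q4,q5}.
Refine {q1,q6,q7,q8,q9} on symbol 0: members go to different blocks, giving {q7,q8,q9} and {q1,q6}.
Split {q0,q2,q3,q4,q5} by δ(·,0) → {q2,q4,q5} and {q0,q3}.
No further refinement is possible. Final partition (4 blocks): {q7,q8,q9} | {q2,q4,q5} | {q1,q6} | {q0,q3}.
State q3 belongs to the block {q0,q3}, which has 2 states.

2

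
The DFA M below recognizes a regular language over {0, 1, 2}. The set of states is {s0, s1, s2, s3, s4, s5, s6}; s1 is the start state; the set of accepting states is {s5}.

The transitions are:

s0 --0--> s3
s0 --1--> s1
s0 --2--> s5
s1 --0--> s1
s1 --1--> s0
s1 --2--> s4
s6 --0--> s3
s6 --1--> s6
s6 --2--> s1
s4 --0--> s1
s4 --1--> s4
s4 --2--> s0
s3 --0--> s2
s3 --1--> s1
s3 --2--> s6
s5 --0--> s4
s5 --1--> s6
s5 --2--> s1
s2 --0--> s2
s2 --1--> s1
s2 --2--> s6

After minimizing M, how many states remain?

6

Initial partition by acceptance: {s5} | {s0,s1,s2,s3,s4,s6}.
On input 2, block {s0,s1,s2,s3,s4,s6} splits into {s1,s2,s3,s4,s6} and {s0}.
Refine {s1,s2,s3,s4,s6} on symbol 1: members go to different blocks, giving {s2,s3,s4,s6} and {s1}.
Split {s2,s3,s4,s6} by δ(·,0) → {s2,s3,s6} and {s4}.
Split {s2,s3,s6} by δ(·,1) → {s2,s3} and {s6}.
Stable partition: {s5} | {s2,s3} | {s0} | {s1} | {s4} | {s6} — 6 equivalence classes.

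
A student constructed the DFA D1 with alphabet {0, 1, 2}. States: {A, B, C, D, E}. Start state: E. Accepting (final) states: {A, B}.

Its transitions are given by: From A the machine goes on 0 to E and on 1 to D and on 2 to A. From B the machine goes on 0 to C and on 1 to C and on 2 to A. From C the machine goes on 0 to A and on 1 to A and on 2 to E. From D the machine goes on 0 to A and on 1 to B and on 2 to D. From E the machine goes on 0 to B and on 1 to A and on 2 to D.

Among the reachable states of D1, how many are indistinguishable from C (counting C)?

All states are reachable from the start state.
Initial partition by acceptance: {A,B} | {C,D,E}.
The partition is now stable with 2 blocks: {A,B} | {C,D,E}.
The equivalence class containing C is {C,D,E}, of size 3.

3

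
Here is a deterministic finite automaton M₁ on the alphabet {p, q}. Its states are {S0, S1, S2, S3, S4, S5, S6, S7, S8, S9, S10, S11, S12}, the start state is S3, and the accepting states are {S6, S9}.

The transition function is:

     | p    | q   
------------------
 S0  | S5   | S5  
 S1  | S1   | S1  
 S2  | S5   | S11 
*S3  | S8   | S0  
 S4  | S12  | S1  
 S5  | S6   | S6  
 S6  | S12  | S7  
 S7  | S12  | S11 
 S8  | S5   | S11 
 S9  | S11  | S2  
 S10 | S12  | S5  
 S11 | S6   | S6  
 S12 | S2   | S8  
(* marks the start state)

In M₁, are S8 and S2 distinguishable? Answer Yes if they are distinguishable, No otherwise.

Reachable states from the start: {S0,S2,S3,S5,S6,S7,S8,S11,S12}. Unreachable: {S1,S4,S9,S10} — drop them.
Start with accepting vs non-accepting: {S6} | {S0,S2,S3,S5,S7,S8,S11,S12}.
Refine {S0,S2,S3,S5,S7,S8,S11,S12} on symbol p: members go to different blocks, giving {S0,S2,S3,S7,S8,S12} and {S5,S11}.
Split {S0,S2,S3,S7,S8,S12} by δ(·,p) → {S0,S2,S8} and {S3,S7,S12}.
Split {S3,S7,S12} by δ(·,p) → {S3,S12} and {S7}.
Stable partition: {S6} | {S0,S2,S8} | {S5,S11} | {S3,S12} | {S7} — 5 equivalence classes.
S8 and S2 lie in the same block of the stable partition, so they are equivalent — no string distinguishes them.

No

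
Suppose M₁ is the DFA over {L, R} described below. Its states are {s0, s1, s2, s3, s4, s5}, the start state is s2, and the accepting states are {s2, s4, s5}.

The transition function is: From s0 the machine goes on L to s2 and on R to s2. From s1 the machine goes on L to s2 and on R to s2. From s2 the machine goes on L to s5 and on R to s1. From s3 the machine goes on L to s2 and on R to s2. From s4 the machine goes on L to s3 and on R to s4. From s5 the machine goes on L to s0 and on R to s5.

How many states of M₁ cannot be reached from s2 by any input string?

2

Starting at s2 and following transitions, the reachable set is {s0, s1, s2, s5}. That leaves s3, s4 unreachable — 2 in total.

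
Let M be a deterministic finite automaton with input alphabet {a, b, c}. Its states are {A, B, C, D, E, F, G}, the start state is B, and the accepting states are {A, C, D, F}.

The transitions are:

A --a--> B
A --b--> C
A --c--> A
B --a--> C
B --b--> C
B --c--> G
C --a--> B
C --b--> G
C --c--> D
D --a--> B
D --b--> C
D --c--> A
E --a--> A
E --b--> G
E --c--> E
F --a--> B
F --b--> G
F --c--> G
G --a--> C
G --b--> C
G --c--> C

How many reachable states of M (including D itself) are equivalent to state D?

Reachable states from the start: {A,B,C,D,G}. Unreachable: {E,F} — drop them.
P0 = {A,C,D} | {B,G}.
Refine {A,C,D} on symbol b: members go to different blocks, giving {A,D} and {C}.
On input c, block {B,G} splits into {B} and {G}.
The partition is now stable with 4 blocks: {A,D} | {B} | {C} | {G}.
The equivalence class containing D is {A,D}, of size 2.

2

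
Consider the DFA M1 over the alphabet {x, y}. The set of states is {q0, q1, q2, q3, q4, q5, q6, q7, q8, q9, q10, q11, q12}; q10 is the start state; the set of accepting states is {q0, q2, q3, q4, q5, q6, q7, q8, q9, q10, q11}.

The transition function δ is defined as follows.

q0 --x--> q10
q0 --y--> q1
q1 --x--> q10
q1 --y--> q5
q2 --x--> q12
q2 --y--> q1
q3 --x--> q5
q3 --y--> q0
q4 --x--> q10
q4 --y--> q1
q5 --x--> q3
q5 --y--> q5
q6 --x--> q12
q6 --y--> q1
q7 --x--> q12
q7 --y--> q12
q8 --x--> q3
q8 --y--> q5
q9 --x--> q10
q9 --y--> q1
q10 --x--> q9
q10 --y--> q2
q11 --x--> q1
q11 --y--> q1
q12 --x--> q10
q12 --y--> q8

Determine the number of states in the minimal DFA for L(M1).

First remove the unreachable states {q4,q6,q7,q11}; 9 states remain.
Start with accepting vs non-accepting: {q0,q2,q3,q5,q8,q9,q10} | {q1,q12}.
Refine {q0,q2,q3,q5,q8,q9,q10} on symbol x: members go to different blocks, giving {q0,q3,q5,q8,q9,q10} and {q2}.
On input y, block {q0,q3,q5,q8,q9,q10} splits into {q3,q5,q8} and {q0,q9} and {q10}.
On input y, block {q3,q5,q8} splits into {q5,q8} and {q3}.
No further refinement is possible. Final partition (6 blocks): {q5,q8} | {q1,q12} | {q2} | {q0,q9} | {q10} | {q3}.

6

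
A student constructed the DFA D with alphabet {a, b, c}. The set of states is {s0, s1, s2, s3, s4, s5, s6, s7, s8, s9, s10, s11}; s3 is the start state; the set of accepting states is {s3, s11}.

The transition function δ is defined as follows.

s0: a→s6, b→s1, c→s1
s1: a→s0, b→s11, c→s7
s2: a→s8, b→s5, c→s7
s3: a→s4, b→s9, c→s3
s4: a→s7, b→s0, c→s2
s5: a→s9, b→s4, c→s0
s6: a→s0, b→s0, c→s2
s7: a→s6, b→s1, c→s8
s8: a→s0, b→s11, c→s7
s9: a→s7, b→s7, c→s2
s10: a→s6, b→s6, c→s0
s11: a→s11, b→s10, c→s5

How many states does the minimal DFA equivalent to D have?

Every state is reachable, so we keep all 12.
P0 = {s3,s11} | {s0,s1,s2,s4,s5,s6,s7,s8,s9,s10}.
On input a, block {s3,s11} splits into {s3} and {s11}.
Refine {s0,s1,s2,s4,s5,s6,s7,s8,s9,s10} on symbol b: members go to different blocks, giving {s0,s2,s4,s5,s6,s7,s9,s10} and {s1,s8}.
Split {s0,s2,s4,s5,s6,s7,s9,s10} by δ(·,a) → {s0,s4,s5,s6,s7,s9,s10} and {s2}.
Split {s0,s4,s5,s6,s7,s9,s10} by δ(·,b) → {s4,s5,s6,s9,s10} and {s0,s7}.
Split {s4,s5,s6,s9,s10} by δ(·,a) → {s4,s6,s9} and {s5,s10}.
Stable partition: {s3} | {s4,s6,s9} | {s11} | {s1,s8} | {s2} | {s0,s7} | {s5,s10} — 7 equivalence classes.

7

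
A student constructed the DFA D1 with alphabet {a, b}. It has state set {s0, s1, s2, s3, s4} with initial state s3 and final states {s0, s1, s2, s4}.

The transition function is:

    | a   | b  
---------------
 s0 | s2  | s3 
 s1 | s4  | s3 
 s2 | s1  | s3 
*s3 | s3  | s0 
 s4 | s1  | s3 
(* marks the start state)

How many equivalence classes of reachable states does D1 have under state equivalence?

All states are reachable from the start state.
Initial partition by acceptance: {s0,s1,s2,s4} | {s3}.
Stable partition: {s0,s1,s2,s4} | {s3} — 2 equivalence classes.

2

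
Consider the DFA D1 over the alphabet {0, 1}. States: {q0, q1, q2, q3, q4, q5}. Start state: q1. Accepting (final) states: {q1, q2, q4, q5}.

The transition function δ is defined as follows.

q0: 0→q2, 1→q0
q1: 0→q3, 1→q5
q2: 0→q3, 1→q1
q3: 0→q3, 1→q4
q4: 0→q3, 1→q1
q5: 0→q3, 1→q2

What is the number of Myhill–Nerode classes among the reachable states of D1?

First remove the unreachable states {q0}; 5 states remain.
Start with accepting vs non-accepting: {q1,q2,q4,q5} | {q3}.
Stable partition: {q1,q2,q4,q5} | {q3} — 2 equivalence classes.

2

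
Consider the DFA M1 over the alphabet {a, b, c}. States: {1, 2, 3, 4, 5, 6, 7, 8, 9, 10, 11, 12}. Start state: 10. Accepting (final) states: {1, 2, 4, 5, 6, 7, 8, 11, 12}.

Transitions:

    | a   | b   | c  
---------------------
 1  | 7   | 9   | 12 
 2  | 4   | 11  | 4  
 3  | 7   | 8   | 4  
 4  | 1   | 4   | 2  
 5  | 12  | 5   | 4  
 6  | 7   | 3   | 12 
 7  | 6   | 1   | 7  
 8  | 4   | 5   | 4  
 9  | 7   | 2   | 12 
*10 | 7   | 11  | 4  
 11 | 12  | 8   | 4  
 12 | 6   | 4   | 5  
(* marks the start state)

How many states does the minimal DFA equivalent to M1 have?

Initial partition by acceptance: {1,2,4,5,6,7,8,11,12} | {3,9,10}.
Refine {1,2,4,5,6,7,8,11,12} on symbol b: members go to different blocks, giving {2,4,5,7,8,11,12} and {1,6}.
On input a, block {2,4,5,7,8,11,12} splits into {2,5,8,11} and {4,7,12}.
Split {4,7,12} by δ(·,b) → {4,12} and {7}.
No further refinement is possible. Final partition (5 blocks): {2,5,8,11} | {3,9,10} | {1,6} | {4,12} | {7}.

5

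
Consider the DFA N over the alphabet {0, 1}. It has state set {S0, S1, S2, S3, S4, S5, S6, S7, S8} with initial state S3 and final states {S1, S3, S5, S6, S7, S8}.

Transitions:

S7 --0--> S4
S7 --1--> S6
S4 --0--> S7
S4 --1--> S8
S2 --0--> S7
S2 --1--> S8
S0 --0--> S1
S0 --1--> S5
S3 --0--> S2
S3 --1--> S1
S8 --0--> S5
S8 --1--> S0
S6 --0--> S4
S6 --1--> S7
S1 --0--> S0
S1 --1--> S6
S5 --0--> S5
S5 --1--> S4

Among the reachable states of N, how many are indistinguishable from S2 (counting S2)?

P0 = {S1,S3,S5,S6,S7,S8} | {S0,S2,S4}.
On input 0, block {S1,S3,S5,S6,S7,S8} splits into {S1,S3,S6,S7} and {S5,S8}.
Stable partition: {S1,S3,S6,S7} | {S0,S2,S4} | {S5,S8} — 3 equivalence classes.
State S2 belongs to the block {S0,S2,S4}, which has 3 states.

3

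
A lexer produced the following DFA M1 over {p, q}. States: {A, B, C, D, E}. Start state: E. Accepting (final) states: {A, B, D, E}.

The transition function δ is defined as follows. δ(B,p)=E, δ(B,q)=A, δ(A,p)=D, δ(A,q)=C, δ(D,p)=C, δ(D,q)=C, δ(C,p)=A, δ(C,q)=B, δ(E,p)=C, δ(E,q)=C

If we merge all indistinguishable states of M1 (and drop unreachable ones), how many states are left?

All states are reachable from the start state.
Start with accepting vs non-accepting: {A,B,D,E} | {C}.
Refine {A,B,D,E} on symbol p: members go to different blocks, giving {A,B} and {D,E}.
On input q, block {A,B} splits into {A} and {B}.
Stable partition: {A} | {C} | {D,E} | {B} — 4 equivalence classes.

4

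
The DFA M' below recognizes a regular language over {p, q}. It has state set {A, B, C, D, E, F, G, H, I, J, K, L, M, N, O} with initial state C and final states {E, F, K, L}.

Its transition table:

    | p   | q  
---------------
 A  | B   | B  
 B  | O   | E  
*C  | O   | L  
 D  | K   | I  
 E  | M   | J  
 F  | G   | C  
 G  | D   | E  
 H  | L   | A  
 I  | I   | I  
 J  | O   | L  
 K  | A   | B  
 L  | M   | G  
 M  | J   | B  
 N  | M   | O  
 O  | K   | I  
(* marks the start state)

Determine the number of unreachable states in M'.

3

Starting at C and following transitions, the reachable set is {A, B, C, D, E, G, I, J, K, L, M, O}. That leaves F, H, N unreachable — 3 in total.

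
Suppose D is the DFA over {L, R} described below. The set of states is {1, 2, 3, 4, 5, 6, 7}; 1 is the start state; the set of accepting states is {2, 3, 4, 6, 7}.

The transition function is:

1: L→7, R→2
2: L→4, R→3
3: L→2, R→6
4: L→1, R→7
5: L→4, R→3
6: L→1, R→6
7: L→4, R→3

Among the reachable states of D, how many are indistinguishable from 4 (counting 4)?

1

First remove the unreachable states {5}; 6 states remain.
Initial partition by acceptance: {2,3,4,6,7} | {1}.
Refine {2,3,4,6,7} on symbol L: members go to different blocks, giving {2,3,7} and {4,6}.
Refine {2,3,7} on symbol L: members go to different blocks, giving {2,7} and {3}.
Refine {4,6} on symbol R: members go to different blocks, giving {4} and {6}.
No further refinement is possible. Final partition (5 blocks): {2,7} | {1} | {4} | {3} | {6}.
The equivalence class containing 4 is {4}, of size 1.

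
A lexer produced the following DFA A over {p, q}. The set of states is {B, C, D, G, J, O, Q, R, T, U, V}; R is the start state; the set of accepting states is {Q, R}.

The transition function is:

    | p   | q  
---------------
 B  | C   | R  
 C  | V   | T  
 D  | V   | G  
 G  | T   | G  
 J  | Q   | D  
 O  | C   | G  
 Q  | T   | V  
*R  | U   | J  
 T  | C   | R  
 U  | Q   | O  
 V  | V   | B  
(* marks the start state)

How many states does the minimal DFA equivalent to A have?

7

All states are reachable from the start state.
Start with accepting vs non-accepting: {Q,R} | {B,C,D,G,J,O,T,U,V}.
Split {B,C,D,G,J,O,T,U,V} by δ(·,p) → {B,C,D,G,O,T,V} and {J,U}.
On input p, block {Q,R} splits into {R} and {Q}.
Refine {B,C,D,G,O,T,V} on symbol q: members go to different blocks, giving {C,D,G,O,V} and {B,T}.
On input p, block {C,D,G,O,V} splits into {C,D,O,V} and {G}.
Split {C,D,O,V} by δ(·,q) → {C,V} and {D,O}.
The partition is now stable with 7 blocks: {R} | {C,V} | {J,U} | {Q} | {B,T} | {G} | {D,O}.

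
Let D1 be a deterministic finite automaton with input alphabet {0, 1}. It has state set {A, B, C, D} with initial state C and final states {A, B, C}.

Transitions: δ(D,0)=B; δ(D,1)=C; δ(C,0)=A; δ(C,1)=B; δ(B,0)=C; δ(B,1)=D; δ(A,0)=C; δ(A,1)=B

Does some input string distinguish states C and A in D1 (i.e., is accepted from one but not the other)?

No

Start with accepting vs non-accepting: {A,B,C} | {D}.
Refine {A,B,C} on symbol 1: members go to different blocks, giving {A,C} and {B}.
The partition is now stable with 3 blocks: {A,C} | {D} | {B}.
C and A lie in the same block of the stable partition, so they are equivalent — no string distinguishes them.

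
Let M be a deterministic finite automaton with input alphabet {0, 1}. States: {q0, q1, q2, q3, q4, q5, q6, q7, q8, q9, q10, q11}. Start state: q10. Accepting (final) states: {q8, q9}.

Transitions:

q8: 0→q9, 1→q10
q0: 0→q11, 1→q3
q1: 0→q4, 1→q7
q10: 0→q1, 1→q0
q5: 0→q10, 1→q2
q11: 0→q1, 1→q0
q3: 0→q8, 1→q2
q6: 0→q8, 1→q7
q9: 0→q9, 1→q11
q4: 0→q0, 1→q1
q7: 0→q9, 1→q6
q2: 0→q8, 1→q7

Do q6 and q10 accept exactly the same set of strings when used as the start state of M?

States {q5} cannot be reached from the start state, so discard them.
Initial partition by acceptance: {q8,q9} | {q0,q1,q2,q3,q4,q6,q7,q10,q11}.
Refine {q0,q1,q2,q3,q4,q6,q7,q10,q11} on symbol 0: members go to different blocks, giving {q0,q1,q4,q10,q11} and {q2,q3,q6,q7}.
On input 1, block {q0,q1,q4,q10,q11} splits into {q4,q10,q11} and {q0,q1}.
The partition is now stable with 4 blocks: {q8,q9} | {q4,q10,q11} | {q2,q3,q6,q7} | {q0,q1}.
q6 and q10 end up in different blocks, so they are distinguishable. For instance, the string '0' is accepted from only q6.

No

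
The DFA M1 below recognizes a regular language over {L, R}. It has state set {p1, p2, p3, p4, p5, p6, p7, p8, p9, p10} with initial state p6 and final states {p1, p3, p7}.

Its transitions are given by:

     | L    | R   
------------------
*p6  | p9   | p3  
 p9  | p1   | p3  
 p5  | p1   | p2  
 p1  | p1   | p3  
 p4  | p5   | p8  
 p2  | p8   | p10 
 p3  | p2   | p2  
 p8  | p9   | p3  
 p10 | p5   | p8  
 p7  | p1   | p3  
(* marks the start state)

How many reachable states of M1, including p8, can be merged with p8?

First remove the unreachable states {p4,p7}; 8 states remain.
P0 = {p1,p3} | {p2,p5,p6,p8,p9,p10}.
On input L, block {p1,p3} splits into {p1} and {p3}.
On input L, block {p2,p5,p6,p8,p9,p10} splits into {p2,p6,p8,p10} and {p5,p9}.
Split {p2,p6,p8,p10} by δ(·,L) → {p6,p8,p10} and {p2}.
Refine {p6,p8,p10} on symbol R: members go to different blocks, giving {p6,p8} and {p10}.
On input R, block {p5,p9} splits into {p5} and {p9}.
The partition is now stable with 7 blocks: {p1} | {p6,p8} | {p3} | {p5} | {p2} | {p10} | {p9}.
The equivalence class containing p8 is {p6,p8}, of size 2.

2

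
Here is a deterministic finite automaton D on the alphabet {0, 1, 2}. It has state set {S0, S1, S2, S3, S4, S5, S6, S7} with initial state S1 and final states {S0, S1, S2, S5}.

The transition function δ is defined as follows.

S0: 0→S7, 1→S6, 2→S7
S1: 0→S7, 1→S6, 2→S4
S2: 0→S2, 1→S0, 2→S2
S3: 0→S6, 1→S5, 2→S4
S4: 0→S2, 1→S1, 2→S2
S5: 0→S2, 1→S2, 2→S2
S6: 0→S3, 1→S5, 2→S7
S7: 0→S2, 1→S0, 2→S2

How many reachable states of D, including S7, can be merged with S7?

All states are reachable from the start state.
P0 = {S0,S1,S2,S5} | {S3,S4,S6,S7}.
On input 0, block {S0,S1,S2,S5} splits into {S0,S1} and {S2,S5}.
On input 0, block {S3,S4,S6,S7} splits into {S3,S6} and {S4,S7}.
Refine {S2,S5} on symbol 1: members go to different blocks, giving {S2} and {S5}.
No further refinement is possible. Final partition (5 blocks): {S0,S1} | {S3,S6} | {S2} | {S4,S7} | {S5}.
The equivalence class containing S7 is {S4,S7}, of size 2.

2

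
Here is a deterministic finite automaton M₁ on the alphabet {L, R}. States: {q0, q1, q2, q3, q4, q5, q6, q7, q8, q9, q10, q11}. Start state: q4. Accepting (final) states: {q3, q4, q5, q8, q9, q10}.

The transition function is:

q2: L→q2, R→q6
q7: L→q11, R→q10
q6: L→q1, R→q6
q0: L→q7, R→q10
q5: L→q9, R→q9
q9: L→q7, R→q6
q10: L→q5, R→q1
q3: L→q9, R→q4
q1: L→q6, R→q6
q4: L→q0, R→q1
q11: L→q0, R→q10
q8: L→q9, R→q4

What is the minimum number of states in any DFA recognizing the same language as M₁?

5

First remove the unreachable states {q2,q3,q8}; 9 states remain.
Initial partition by acceptance: {q4,q5,q9,q10} | {q0,q1,q6,q7,q11}.
On input L, block {q4,q5,q9,q10} splits into {q4,q9} and {q5,q10}.
On input R, block {q0,q1,q6,q7,q11} splits into {q0,q7,q11} and {q1,q6}.
Refine {q5,q10} on symbol L: members go to different blocks, giving {q5} and {q10}.
Stable partition: {q4,q9} | {q0,q7,q11} | {q5} | {q1,q6} | {q10} — 5 equivalence classes.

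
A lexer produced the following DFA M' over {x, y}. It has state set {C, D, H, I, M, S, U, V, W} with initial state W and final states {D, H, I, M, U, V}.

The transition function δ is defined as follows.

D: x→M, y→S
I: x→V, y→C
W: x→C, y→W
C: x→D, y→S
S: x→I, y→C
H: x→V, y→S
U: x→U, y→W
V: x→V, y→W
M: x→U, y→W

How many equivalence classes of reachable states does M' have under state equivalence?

4

First remove the unreachable states {H}; 8 states remain.
Initial partition by acceptance: {D,I,M,U,V} | {C,S,W}.
Split {C,S,W} by δ(·,x) → {C,S} and {W}.
Split {D,I,M,U,V} by δ(·,y) → {M,U,V} and {D,I}.
No further refinement is possible. Final partition (4 blocks): {M,U,V} | {C,S} | {W} | {D,I}.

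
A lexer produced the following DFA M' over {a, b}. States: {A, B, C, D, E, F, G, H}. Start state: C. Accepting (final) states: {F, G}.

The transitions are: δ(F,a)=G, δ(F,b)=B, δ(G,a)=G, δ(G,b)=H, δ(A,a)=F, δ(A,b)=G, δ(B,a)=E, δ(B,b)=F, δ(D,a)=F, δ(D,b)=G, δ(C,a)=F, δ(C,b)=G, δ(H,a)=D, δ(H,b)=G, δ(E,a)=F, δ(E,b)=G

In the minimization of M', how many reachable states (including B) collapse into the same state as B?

2

Reachable states from the start: {B,C,D,E,F,G,H}. Unreachable: {A} — drop them.
P0 = {F,G} | {B,C,D,E,H}.
On input a, block {B,C,D,E,H} splits into {C,D,E} and {B,H}.
Stable partition: {F,G} | {C,D,E} | {B,H} — 3 equivalence classes.
The equivalence class containing B is {B,H}, of size 2.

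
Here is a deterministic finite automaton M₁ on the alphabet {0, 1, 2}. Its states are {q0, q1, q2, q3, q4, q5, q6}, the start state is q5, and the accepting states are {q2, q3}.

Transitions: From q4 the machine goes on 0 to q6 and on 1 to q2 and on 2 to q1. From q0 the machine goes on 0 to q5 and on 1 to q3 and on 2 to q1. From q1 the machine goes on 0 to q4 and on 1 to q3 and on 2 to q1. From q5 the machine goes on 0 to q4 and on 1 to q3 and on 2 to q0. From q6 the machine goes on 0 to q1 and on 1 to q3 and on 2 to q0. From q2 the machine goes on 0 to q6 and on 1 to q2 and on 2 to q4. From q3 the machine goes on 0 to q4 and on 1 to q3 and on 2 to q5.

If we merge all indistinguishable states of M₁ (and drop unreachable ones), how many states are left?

All states are reachable from the start state.
P0 = {q2,q3} | {q0,q1,q4,q5,q6}.
No further refinement is possible. Final partition (2 blocks): {q2,q3} | {q0,q1,q4,q5,q6}.

2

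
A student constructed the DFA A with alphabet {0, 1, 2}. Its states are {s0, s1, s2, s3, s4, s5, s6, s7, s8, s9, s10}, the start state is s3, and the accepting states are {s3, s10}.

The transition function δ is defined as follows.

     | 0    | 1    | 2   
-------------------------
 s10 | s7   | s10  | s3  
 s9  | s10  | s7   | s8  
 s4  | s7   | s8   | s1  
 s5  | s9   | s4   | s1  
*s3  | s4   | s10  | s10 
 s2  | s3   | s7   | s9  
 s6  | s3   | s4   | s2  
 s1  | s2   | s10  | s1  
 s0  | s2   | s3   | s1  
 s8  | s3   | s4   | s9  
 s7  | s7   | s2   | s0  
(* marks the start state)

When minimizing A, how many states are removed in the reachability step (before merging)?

2

Starting at s3 and following transitions, the reachable set is {s0, s1, s2, s3, s4, s7, s8, s9, s10}. That leaves s5, s6 unreachable — 2 in total.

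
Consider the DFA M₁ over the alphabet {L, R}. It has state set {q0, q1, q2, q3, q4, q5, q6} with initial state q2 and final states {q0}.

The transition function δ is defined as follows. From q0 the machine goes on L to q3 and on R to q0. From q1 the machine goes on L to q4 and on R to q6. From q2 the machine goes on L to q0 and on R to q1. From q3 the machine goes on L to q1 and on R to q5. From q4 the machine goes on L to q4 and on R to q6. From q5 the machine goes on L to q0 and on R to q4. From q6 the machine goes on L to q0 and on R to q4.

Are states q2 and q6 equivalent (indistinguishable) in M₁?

Yes

Every state is reachable, so we keep all 7.
Initial partition by acceptance: {q0} | {q1,q2,q3,q4,q5,q6}.
Split {q1,q2,q3,q4,q5,q6} by δ(·,L) → {q1,q3,q4} and {q2,q5,q6}.
No further refinement is possible. Final partition (3 blocks): {q0} | {q1,q3,q4} | {q2,q5,q6}.
q2 and q6 lie in the same block of the stable partition, so they are equivalent — no string distinguishes them.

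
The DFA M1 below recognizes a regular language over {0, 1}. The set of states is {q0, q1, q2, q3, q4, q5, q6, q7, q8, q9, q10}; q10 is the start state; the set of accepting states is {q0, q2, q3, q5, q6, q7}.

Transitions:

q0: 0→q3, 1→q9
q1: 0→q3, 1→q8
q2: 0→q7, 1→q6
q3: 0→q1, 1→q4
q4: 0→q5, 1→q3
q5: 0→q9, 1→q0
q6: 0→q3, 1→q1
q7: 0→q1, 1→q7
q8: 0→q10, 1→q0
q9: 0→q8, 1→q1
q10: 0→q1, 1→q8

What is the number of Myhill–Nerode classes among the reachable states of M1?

First remove the unreachable states {q2,q6,q7}; 8 states remain.
Initial partition by acceptance: {q0,q3,q5} | {q1,q4,q8,q9,q10}.
Refine {q0,q3,q5} on symbol 0: members go to different blocks, giving {q3,q5} and {q0}.
Split {q3,q5} by δ(·,1) → {q3} and {q5}.
On input 0, block {q1,q4,q8,q9,q10} splits into {q8,q9,q10} and {q1} and {q4}.
Refine {q8,q9,q10} on symbol 0: members go to different blocks, giving {q8,q9} and {q10}.
Refine {q8,q9} on symbol 0: members go to different blocks, giving {q8} and {q9}.
Stable partition: {q3} | {q8} | {q0} | {q5} | {q1} | {q4} | {q10} | {q9} — 8 equivalence classes.

8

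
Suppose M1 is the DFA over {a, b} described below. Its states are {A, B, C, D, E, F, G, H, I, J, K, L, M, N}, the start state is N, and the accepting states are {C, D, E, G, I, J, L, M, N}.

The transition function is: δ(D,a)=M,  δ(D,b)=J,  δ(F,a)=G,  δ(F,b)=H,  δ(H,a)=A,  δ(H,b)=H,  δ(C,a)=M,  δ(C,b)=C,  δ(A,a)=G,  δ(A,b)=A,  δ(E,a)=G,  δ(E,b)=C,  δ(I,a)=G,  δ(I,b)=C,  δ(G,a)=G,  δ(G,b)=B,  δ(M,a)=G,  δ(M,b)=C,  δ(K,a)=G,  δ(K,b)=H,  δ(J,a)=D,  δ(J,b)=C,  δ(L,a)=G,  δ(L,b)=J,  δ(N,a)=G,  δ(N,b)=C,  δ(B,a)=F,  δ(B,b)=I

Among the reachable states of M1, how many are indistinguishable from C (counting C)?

Reachable states from the start: {A,B,C,F,G,H,I,M,N}. Unreachable: {D,E,J,K,L} — drop them.
Initial partition by acceptance: {C,G,I,M,N} | {A,B,F,H}.
On input b, block {C,G,I,M,N} splits into {C,I,M,N} and {G}.
Refine {C,I,M,N} on symbol a: members go to different blocks, giving {I,M,N} and {C}.
On input a, block {A,B,F,H} splits into {A,F} and {B,H}.
On input b, block {A,F} splits into {A} and {F}.
On input a, block {B,H} splits into {B} and {H}.
The partition is now stable with 7 blocks: {I,M,N} | {A} | {G} | {C} | {B} | {F} | {H}.
State C belongs to the block {C}, which has 1 states.

1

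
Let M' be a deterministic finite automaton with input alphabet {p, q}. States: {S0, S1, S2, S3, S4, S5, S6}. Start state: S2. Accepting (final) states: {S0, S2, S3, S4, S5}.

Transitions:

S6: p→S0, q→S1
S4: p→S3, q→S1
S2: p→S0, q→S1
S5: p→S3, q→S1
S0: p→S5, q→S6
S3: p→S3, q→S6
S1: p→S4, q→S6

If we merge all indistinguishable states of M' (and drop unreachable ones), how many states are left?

Initial partition by acceptance: {S0,S2,S3,S4,S5} | {S1,S6}.
No further refinement is possible. Final partition (2 blocks): {S0,S2,S3,S4,S5} | {S1,S6}.

2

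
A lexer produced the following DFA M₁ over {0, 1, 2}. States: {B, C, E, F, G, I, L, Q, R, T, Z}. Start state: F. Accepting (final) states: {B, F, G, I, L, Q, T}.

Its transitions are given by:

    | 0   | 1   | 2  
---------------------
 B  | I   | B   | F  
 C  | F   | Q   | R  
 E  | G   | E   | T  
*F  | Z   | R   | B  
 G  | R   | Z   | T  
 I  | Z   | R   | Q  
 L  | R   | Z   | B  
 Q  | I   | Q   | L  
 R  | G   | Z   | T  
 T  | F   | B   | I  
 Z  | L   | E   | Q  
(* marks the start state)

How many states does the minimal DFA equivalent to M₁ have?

3

First remove the unreachable states {C}; 10 states remain.
P0 = {B,F,G,I,L,Q,T} | {E,R,Z}.
Split {B,F,G,I,L,Q,T} by δ(·,0) → {F,G,I,L} and {B,Q,T}.
The partition is now stable with 3 blocks: {F,G,I,L} | {E,R,Z} | {B,Q,T}.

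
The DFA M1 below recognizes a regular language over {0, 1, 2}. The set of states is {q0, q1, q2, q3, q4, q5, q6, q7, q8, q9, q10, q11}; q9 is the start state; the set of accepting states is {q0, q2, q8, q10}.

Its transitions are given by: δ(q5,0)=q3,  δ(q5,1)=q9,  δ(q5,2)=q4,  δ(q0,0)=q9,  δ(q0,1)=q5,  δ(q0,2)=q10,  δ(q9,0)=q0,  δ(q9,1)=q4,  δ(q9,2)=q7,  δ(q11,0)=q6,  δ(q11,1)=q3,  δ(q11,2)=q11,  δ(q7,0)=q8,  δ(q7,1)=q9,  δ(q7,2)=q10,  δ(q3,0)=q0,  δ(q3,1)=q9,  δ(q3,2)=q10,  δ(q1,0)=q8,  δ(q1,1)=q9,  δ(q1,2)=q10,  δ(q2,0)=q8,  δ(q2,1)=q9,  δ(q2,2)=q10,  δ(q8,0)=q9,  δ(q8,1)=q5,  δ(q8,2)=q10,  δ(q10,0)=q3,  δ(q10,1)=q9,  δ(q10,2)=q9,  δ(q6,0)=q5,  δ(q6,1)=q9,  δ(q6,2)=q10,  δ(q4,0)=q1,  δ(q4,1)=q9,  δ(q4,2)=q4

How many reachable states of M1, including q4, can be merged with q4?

First remove the unreachable states {q2,q6,q11}; 9 states remain.
P0 = {q0,q8,q10} | {q1,q3,q4,q5,q7,q9}.
On input 2, block {q0,q8,q10} splits into {q0,q8} and {q10}.
Refine {q1,q3,q4,q5,q7,q9} on symbol 0: members go to different blocks, giving {q1,q3,q7,q9} and {q4,q5}.
Refine {q1,q3,q7,q9} on symbol 1: members go to different blocks, giving {q1,q3,q7} and {q9}.
Stable partition: {q0,q8} | {q1,q3,q7} | {q10} | {q4,q5} | {q9} — 5 equivalence classes.
The equivalence class containing q4 is {q4,q5}, of size 2.

2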